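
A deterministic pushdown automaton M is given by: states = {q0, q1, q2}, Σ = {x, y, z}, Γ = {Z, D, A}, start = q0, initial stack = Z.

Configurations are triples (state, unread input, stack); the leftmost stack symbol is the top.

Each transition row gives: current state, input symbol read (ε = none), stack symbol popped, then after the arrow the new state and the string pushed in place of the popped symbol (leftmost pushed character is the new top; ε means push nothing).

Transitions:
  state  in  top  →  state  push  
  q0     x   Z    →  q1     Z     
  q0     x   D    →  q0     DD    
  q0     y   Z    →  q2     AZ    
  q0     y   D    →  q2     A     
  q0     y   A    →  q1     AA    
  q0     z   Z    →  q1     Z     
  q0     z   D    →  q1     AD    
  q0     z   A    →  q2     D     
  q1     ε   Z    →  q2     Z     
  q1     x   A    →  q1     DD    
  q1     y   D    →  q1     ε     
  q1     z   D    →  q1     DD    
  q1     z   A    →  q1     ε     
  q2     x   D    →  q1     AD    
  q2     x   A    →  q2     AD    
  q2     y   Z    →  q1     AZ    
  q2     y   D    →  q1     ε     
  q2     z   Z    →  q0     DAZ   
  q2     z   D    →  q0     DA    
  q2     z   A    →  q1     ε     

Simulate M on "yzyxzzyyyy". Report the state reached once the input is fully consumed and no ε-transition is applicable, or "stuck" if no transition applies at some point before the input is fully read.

q2

(q0, yzyxzzyyyy, Z)
  read y, top Z: go to q2, push AZ → (q2, zyxzzyyyy, AZ)
  read z, top A: go to q1, push ε → (q1, yxzzyyyy, Z)
  ε-move, top Z: go to q2, push Z → (q2, yxzzyyyy, Z)
  read y, top Z: go to q1, push AZ → (q1, xzzyyyy, AZ)
  read x, top A: go to q1, push DD → (q1, zzyyyy, DDZ)
  read z, top D: go to q1, push DD → (q1, zyyyy, DDDZ)
  read z, top D: go to q1, push DD → (q1, yyyy, DDDDZ)
  read y, top D: go to q1, push ε → (q1, yyy, DDDZ)
  read y, top D: go to q1, push ε → (q1, yy, DDZ)
  read y, top D: go to q1, push ε → (q1, y, DZ)
  read y, top D: go to q1, push ε → (q1, ε, Z)
  ε-move, top Z: go to q2, push Z → (q2, ε, Z)
All input consumed; M is in state q2.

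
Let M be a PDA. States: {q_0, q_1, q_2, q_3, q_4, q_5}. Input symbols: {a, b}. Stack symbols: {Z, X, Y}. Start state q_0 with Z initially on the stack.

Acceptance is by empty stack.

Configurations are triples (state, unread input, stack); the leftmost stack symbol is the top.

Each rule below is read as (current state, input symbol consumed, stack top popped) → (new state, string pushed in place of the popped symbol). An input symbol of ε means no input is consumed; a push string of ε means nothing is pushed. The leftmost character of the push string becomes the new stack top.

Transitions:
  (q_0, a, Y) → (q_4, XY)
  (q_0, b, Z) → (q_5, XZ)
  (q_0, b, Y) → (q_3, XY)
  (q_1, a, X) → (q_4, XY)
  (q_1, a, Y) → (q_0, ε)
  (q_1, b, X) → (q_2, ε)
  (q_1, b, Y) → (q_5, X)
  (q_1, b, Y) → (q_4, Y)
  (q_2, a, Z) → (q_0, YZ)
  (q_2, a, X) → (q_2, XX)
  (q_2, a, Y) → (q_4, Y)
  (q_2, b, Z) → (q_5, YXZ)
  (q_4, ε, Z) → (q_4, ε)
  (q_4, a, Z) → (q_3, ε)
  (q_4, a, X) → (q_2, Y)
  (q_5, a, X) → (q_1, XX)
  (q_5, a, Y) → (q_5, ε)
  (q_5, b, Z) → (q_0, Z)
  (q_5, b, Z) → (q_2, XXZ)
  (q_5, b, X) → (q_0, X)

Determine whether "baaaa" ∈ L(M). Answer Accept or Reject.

No computation consumes all input and empties the stack.

Reject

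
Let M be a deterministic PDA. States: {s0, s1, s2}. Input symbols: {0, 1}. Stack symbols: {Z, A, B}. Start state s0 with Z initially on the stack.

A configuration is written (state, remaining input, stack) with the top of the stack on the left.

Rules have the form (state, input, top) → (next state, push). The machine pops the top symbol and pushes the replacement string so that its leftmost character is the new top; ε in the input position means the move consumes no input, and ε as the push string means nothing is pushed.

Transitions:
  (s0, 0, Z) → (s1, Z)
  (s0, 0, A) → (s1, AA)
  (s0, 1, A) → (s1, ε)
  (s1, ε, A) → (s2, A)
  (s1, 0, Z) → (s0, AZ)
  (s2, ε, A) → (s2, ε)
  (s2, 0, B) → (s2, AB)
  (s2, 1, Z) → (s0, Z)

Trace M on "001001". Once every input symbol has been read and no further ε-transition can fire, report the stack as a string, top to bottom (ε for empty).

Z

(s0, 001001, Z) ⊢ (s1, 01001, Z) ⊢ (s0, 1001, AZ) ⊢ (s1, 001, Z) ⊢ (s0, 01, AZ) ⊢ (s1, 1, AAZ) ⊢ (s2, 1, AAZ) ⊢ (s2, 1, AZ) ⊢ (s2, 1, Z) ⊢ (s0, ε, Z)
All input consumed in state s0 with stack Z.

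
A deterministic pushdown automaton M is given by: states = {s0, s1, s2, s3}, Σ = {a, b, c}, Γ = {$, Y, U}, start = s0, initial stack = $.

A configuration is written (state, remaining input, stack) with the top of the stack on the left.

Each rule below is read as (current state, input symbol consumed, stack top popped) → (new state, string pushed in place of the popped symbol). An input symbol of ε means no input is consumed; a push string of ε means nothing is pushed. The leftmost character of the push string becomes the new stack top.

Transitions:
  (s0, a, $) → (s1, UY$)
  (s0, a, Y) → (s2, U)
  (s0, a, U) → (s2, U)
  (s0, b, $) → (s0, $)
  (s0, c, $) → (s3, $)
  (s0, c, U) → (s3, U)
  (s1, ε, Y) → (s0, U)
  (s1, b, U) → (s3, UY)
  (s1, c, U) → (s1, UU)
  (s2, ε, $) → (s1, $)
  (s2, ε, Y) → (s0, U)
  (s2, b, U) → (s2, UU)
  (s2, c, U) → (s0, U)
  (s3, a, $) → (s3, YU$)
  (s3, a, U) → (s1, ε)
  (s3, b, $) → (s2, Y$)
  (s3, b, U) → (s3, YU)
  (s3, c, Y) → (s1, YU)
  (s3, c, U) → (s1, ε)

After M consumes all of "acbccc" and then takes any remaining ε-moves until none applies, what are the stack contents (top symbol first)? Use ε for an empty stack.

(s0, acbccc, $)
  read a, top $: go to s1, push UY$ → (s1, cbccc, UY$)
  read c, top U: go to s1, push UU → (s1, bccc, UUY$)
  read b, top U: go to s3, push UY → (s3, ccc, UYUY$)
  read c, top U: go to s1, push ε → (s1, cc, YUY$)
  ε-move, top Y: go to s0, push U → (s0, cc, UUY$)
  read c, top U: go to s3, push U → (s3, c, UUY$)
  read c, top U: go to s1, push ε → (s1, ε, UY$)
All input consumed in state s1 with stack UY$.

UY$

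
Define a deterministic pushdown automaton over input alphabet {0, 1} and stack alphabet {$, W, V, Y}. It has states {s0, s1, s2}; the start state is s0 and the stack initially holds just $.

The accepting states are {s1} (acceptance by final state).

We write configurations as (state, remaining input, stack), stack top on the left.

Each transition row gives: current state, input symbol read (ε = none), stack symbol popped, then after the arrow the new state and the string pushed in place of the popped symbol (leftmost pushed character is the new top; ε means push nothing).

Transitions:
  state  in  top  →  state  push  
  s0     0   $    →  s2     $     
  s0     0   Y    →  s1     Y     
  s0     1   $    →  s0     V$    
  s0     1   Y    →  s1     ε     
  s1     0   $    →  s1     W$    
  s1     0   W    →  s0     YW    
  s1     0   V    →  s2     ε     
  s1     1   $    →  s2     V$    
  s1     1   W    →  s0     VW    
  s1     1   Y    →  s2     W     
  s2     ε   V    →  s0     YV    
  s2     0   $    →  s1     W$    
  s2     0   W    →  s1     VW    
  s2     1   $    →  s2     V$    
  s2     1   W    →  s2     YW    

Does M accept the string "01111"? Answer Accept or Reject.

Reject

(s0, 01111, $) ⊢ (s2, 1111, $) ⊢ (s2, 111, V$) ⊢ (s0, 111, YV$) ⊢ (s1, 11, V$)
No transition applies at (s1, 11, V$); input not fully consumed.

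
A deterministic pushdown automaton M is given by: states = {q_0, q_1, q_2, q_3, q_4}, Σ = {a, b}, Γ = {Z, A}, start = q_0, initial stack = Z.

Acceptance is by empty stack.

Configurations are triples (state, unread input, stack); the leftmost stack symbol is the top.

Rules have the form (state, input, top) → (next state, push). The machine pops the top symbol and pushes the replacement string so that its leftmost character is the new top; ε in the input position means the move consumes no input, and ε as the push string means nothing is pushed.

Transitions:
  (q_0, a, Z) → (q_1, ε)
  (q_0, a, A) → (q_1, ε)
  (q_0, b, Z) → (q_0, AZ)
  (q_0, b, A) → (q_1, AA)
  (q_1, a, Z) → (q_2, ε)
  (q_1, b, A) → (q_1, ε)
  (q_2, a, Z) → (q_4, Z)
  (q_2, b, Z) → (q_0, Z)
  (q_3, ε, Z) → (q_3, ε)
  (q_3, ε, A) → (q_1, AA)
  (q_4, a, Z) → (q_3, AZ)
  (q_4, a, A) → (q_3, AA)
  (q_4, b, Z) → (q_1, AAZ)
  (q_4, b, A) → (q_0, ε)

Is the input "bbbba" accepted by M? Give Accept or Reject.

Accept

(q_0, bbbba, Z)
  read b, top Z: go to q_0, push AZ → (q_0, bbba, AZ)
  read b, top A: go to q_1, push AA → (q_1, bba, AAZ)
  read b, top A: go to q_1, push ε → (q_1, ba, AZ)
  read b, top A: go to q_1, push ε → (q_1, a, Z)
  read a, top Z: go to q_2, push ε → (q_2, ε, ε)
All input consumed and the stack is empty.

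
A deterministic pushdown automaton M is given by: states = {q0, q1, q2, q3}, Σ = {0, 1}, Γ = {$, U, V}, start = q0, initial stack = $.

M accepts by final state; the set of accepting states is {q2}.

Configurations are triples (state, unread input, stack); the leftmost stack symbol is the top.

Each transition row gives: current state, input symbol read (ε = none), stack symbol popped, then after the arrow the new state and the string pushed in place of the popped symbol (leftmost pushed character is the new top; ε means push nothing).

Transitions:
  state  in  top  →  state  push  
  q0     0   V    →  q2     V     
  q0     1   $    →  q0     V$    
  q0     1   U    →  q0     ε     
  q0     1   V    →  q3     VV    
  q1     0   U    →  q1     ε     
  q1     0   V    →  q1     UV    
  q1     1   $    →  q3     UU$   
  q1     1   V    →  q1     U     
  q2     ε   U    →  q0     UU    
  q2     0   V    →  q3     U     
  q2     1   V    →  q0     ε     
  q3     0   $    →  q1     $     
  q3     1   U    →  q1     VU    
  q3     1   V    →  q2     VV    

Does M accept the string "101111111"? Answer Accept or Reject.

(q0, 101111111, $)
  read 1, top $: go to q0, push V$ → (q0, 01111111, V$)
  read 0, top V: go to q2, push V → (q2, 1111111, V$)
  read 1, top V: go to q0, push ε → (q0, 111111, $)
  read 1, top $: go to q0, push V$ → (q0, 11111, V$)
  read 1, top V: go to q3, push VV → (q3, 1111, VV$)
  read 1, top V: go to q2, push VV → (q2, 111, VVV$)
  read 1, top V: go to q0, push ε → (q0, 11, VV$)
  read 1, top V: go to q3, push VV → (q3, 1, VVV$)
  read 1, top V: go to q2, push VV → (q2, ε, VVVV$)
All input consumed; state q2 ∈ F.

Accept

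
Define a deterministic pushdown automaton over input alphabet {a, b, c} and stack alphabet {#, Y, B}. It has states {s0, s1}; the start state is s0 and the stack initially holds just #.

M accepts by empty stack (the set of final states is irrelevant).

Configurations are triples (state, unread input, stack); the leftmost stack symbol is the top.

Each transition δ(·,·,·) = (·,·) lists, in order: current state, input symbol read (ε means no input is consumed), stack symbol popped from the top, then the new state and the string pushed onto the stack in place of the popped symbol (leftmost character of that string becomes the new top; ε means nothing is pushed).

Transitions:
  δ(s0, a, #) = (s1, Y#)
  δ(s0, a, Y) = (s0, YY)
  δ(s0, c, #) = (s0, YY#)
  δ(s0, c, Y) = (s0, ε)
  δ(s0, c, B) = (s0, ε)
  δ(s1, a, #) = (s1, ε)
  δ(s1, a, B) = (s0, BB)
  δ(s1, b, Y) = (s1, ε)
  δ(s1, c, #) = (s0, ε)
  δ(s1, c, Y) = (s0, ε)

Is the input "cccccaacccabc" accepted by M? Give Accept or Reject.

Accept

(s0, cccccaacccabc, #) ⊢ (s0, ccccaacccabc, YY#) ⊢ (s0, cccaacccabc, Y#) ⊢ (s0, ccaacccabc, #) ⊢ (s0, caacccabc, YY#) ⊢ (s0, aacccabc, Y#) ⊢ (s0, acccabc, YY#) ⊢ (s0, cccabc, YYY#) ⊢ (s0, ccabc, YY#) ⊢ (s0, cabc, Y#) ⊢ (s0, abc, #) ⊢ (s1, bc, Y#) ⊢ (s1, c, #) ⊢ (s0, ε, ε)
All input consumed and the stack is empty.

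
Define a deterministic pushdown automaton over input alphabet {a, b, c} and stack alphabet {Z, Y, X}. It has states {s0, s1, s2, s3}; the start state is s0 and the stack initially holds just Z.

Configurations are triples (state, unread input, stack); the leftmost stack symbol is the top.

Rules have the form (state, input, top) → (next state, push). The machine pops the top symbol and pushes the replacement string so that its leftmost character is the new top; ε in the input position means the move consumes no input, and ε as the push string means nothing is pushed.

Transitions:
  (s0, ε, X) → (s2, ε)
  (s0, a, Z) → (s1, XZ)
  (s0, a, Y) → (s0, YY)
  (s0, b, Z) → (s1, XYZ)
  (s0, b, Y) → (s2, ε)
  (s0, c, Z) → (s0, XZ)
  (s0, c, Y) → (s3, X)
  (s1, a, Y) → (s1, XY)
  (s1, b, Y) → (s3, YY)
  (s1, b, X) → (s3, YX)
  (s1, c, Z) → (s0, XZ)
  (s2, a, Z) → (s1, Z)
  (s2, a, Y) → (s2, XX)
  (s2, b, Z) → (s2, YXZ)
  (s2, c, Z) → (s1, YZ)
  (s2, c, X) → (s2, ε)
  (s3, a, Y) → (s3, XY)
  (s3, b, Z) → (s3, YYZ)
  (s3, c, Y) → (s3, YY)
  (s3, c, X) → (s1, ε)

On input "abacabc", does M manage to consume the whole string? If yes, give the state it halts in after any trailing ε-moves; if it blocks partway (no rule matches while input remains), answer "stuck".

(s0, abacabc, Z)
  read a, top Z: go to s1, push XZ → (s1, bacabc, XZ)
  read b, top X: go to s3, push YX → (s3, acabc, YXZ)
  read a, top Y: go to s3, push XY → (s3, cabc, XYXZ)
  read c, top X: go to s1, push ε → (s1, abc, YXZ)
  read a, top Y: go to s1, push XY → (s1, bc, XYXZ)
  read b, top X: go to s3, push YX → (s3, c, YXYXZ)
  read c, top Y: go to s3, push YY → (s3, ε, YYXYXZ)
All input consumed; M is in state s3.

s3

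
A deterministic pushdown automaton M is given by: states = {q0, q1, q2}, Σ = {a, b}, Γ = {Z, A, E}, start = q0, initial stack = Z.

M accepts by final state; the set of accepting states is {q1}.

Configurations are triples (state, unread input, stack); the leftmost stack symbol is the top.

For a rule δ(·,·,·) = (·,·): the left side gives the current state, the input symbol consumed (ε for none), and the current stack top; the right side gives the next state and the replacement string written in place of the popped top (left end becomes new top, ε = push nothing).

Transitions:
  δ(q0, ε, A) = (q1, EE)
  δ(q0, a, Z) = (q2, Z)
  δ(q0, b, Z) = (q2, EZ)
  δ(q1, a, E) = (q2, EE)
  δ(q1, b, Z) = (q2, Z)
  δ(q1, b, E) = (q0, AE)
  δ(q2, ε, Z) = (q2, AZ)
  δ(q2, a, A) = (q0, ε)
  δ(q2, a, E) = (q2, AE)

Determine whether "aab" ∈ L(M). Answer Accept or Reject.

(q0, aab, Z)
  read a, top Z: go to q2, push Z → (q2, ab, Z)
  ε-move, top Z: go to q2, push AZ → (q2, ab, AZ)
  read a, top A: go to q0, push ε → (q0, b, Z)
  read b, top Z: go to q2, push EZ → (q2, ε, EZ)
All input consumed; state q2 ∉ F and no further ε-move applies.

Reject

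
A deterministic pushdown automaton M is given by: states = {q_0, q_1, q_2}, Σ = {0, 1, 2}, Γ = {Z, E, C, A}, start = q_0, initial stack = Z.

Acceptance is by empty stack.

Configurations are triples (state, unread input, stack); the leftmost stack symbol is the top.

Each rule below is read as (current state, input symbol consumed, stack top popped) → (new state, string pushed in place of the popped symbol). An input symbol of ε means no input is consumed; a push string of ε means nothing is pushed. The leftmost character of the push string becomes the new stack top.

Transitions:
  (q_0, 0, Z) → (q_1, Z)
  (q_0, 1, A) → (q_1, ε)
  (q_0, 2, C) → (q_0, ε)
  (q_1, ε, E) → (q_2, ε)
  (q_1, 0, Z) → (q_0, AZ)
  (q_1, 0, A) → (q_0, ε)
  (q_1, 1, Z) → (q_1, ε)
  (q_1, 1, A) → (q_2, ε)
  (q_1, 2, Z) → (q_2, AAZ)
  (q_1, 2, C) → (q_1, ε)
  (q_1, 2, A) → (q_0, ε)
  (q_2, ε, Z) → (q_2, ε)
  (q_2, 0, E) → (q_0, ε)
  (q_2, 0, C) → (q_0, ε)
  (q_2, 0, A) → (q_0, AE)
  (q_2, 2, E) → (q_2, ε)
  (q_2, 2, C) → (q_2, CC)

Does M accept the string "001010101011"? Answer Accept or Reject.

Accept

(q_0, 001010101011, Z)
  read 0, top Z: go to q_1, push Z → (q_1, 01010101011, Z)
  read 0, top Z: go to q_0, push AZ → (q_0, 1010101011, AZ)
  read 1, top A: go to q_1, push ε → (q_1, 010101011, Z)
  read 0, top Z: go to q_0, push AZ → (q_0, 10101011, AZ)
  read 1, top A: go to q_1, push ε → (q_1, 0101011, Z)
  read 0, top Z: go to q_0, push AZ → (q_0, 101011, AZ)
  read 1, top A: go to q_1, push ε → (q_1, 01011, Z)
  read 0, top Z: go to q_0, push AZ → (q_0, 1011, AZ)
  read 1, top A: go to q_1, push ε → (q_1, 011, Z)
  read 0, top Z: go to q_0, push AZ → (q_0, 11, AZ)
  read 1, top A: go to q_1, push ε → (q_1, 1, Z)
  read 1, top Z: go to q_1, push ε → (q_1, ε, ε)
All input consumed and the stack is empty.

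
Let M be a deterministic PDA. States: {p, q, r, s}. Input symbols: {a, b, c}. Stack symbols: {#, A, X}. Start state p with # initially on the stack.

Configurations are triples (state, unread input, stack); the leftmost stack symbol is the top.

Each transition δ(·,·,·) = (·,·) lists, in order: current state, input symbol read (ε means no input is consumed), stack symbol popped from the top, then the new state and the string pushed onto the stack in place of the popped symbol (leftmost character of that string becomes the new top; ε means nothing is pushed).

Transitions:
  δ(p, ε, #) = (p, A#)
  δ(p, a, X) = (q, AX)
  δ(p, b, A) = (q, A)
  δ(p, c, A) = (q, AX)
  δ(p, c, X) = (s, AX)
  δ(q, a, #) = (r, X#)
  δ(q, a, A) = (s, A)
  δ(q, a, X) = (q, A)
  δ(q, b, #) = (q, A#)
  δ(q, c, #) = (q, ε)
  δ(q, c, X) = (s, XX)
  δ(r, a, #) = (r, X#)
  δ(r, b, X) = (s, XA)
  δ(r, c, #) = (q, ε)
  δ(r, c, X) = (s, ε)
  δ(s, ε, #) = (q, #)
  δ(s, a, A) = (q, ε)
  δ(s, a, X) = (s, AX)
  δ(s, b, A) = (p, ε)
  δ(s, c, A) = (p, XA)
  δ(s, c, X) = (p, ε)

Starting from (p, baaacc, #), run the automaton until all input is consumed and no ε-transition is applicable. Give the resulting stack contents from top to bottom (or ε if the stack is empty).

ε

(p, baaacc, #)
  ε-move, top #: go to p, push A# → (p, baaacc, A#)
  read b, top A: go to q, push A → (q, aaacc, A#)
  read a, top A: go to s, push A → (s, aacc, A#)
  read a, top A: go to q, push ε → (q, acc, #)
  read a, top #: go to r, push X# → (r, cc, X#)
  read c, top X: go to s, push ε → (s, c, #)
  ε-move, top #: go to q, push # → (q, c, #)
  read c, top #: go to q, push ε → (q, ε, ε)
All input consumed in state q with stack ε.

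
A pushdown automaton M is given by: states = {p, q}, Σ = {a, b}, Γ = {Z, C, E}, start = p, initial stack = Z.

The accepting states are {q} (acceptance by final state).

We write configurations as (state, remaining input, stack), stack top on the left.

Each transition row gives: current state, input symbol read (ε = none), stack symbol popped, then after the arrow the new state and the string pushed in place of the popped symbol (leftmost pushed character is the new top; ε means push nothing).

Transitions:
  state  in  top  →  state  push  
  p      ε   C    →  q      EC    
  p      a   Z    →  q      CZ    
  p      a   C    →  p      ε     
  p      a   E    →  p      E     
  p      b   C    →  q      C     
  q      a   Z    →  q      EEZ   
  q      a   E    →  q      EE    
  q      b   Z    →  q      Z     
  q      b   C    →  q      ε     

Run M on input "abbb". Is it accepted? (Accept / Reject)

One accepting computation: (p, abbb, Z) ⊢ (q, bbb, CZ) ⊢ (q, bb, Z) ⊢ (q, b, Z) ⊢ (q, ε, Z)
All input consumed and state q ∈ F.

Accept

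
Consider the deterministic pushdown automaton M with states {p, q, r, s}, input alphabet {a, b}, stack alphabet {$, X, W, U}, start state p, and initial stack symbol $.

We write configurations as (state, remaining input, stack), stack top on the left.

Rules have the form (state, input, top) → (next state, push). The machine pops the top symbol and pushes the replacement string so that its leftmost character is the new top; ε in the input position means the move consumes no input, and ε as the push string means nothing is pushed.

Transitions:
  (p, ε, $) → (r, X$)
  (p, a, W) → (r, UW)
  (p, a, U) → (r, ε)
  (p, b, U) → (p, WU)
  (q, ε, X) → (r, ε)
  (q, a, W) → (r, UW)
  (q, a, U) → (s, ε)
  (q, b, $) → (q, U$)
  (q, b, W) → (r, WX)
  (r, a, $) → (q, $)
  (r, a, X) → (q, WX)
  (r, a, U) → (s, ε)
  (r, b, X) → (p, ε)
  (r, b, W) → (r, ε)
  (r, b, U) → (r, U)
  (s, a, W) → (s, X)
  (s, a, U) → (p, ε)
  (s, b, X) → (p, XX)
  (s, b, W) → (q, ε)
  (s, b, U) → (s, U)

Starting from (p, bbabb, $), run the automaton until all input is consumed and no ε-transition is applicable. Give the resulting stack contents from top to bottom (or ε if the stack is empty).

(p, bbabb, $)
  ε-move, top $: go to r, push X$ → (r, bbabb, X$)
  read b, top X: go to p, push ε → (p, babb, $)
  ε-move, top $: go to r, push X$ → (r, babb, X$)
  read b, top X: go to p, push ε → (p, abb, $)
  ε-move, top $: go to r, push X$ → (r, abb, X$)
  read a, top X: go to q, push WX → (q, bb, WX$)
  read b, top W: go to r, push WX → (r, b, WXX$)
  read b, top W: go to r, push ε → (r, ε, XX$)
All input consumed in state r with stack XX$.

XX$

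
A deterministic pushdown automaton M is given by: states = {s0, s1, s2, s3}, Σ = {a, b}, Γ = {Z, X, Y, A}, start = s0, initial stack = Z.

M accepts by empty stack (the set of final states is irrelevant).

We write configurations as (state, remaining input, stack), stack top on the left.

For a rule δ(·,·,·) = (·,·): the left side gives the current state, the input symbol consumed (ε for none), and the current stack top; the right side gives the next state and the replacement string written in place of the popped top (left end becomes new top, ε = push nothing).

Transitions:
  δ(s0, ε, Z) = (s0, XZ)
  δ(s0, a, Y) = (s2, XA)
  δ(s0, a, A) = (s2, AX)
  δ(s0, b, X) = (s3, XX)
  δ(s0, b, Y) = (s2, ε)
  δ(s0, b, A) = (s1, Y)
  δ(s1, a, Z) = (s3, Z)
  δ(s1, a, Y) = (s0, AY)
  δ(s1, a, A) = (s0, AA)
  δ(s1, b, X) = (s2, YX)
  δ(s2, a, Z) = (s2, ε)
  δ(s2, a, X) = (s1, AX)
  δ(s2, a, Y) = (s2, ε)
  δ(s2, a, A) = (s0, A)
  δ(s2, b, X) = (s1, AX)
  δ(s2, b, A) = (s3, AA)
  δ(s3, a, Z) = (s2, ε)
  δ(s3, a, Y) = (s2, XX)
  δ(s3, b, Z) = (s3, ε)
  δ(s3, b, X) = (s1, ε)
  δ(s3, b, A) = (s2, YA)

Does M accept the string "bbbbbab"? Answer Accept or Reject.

Reject

(s0, bbbbbab, Z)
  ε-move, top Z: go to s0, push XZ → (s0, bbbbbab, XZ)
  read b, top X: go to s3, push XX → (s3, bbbbab, XXZ)
  read b, top X: go to s1, push ε → (s1, bbbab, XZ)
  read b, top X: go to s2, push YX → (s2, bbab, YXZ)
No transition applies at (s2, bbab, YXZ); input not fully consumed.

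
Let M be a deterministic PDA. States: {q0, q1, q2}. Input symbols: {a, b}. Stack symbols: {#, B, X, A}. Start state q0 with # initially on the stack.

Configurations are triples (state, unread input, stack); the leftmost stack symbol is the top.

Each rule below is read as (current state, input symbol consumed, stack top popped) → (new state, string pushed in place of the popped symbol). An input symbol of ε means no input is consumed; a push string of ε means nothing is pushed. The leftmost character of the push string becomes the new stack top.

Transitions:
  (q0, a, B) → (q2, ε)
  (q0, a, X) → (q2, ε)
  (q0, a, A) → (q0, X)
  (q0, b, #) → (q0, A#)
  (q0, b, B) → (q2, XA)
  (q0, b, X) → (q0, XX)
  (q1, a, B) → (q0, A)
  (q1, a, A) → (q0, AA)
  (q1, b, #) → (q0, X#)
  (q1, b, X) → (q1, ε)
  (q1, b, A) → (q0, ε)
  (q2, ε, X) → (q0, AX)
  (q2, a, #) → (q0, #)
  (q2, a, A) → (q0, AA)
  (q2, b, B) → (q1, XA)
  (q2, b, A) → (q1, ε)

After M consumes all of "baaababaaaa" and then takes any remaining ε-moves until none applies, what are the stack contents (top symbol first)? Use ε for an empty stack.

(q0, baaababaaaa, #) ⊢ (q0, aaababaaaa, A#) ⊢ (q0, aababaaaa, X#) ⊢ (q2, ababaaaa, #) ⊢ (q0, babaaaa, #) ⊢ (q0, abaaaa, A#) ⊢ (q0, baaaa, X#) ⊢ (q0, aaaa, XX#) ⊢ (q2, aaa, X#) ⊢ (q0, aaa, AX#) ⊢ (q0, aa, XX#) ⊢ (q2, a, X#) ⊢ (q0, a, AX#) ⊢ (q0, ε, XX#)
All input consumed in state q0 with stack XX#.

XX#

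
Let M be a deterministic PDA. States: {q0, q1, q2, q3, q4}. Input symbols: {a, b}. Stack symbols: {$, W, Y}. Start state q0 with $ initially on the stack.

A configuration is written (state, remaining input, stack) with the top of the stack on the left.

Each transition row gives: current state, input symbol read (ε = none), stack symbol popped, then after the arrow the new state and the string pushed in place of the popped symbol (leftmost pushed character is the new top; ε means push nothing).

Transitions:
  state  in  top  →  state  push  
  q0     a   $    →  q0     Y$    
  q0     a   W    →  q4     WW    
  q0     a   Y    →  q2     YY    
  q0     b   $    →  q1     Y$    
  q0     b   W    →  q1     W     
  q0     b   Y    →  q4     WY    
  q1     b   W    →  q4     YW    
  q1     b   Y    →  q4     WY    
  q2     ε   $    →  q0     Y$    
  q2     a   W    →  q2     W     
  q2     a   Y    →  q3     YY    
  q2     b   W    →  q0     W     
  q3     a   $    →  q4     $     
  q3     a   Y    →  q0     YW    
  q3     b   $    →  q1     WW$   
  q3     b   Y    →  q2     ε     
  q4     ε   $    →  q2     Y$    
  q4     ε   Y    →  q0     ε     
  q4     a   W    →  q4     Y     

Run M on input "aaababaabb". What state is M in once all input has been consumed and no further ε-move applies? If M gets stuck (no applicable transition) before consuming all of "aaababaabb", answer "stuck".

stuck

(q0, aaababaabb, $)
  read a, top $: go to q0, push Y$ → (q0, aababaabb, Y$)
  read a, top Y: go to q2, push YY → (q2, ababaabb, YY$)
  read a, top Y: go to q3, push YY → (q3, babaabb, YYY$)
  read b, top Y: go to q2, push ε → (q2, abaabb, YY$)
  read a, top Y: go to q3, push YY → (q3, baabb, YYY$)
  read b, top Y: go to q2, push ε → (q2, aabb, YY$)
  read a, top Y: go to q3, push YY → (q3, abb, YYY$)
  read a, top Y: go to q0, push YW → (q0, bb, YWYY$)
  read b, top Y: go to q4, push WY → (q4, b, WYWYY$)
No transition for (q4, b, top W); M blocks with input b remaining.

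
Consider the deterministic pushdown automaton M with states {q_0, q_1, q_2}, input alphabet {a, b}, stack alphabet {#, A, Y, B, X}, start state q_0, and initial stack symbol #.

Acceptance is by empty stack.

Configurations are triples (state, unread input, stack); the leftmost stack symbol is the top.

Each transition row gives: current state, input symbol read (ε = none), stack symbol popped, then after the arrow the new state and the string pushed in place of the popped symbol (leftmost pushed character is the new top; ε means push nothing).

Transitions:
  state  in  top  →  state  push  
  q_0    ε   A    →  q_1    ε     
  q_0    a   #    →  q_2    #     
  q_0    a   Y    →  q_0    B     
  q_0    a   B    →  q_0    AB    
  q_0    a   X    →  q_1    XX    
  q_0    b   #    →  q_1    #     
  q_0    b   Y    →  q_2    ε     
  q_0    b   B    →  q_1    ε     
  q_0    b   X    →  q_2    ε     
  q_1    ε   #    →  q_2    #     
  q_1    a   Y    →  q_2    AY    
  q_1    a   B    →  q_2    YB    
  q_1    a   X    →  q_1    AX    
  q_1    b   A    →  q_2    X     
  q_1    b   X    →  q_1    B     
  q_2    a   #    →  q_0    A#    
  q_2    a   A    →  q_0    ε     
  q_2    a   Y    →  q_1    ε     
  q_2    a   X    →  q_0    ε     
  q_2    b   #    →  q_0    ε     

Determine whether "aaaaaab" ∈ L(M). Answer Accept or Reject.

Accept

(q_0, aaaaaab, #)
  read a, top #: go to q_2, push # → (q_2, aaaaab, #)
  read a, top #: go to q_0, push A# → (q_0, aaaab, A#)
  ε-move, top A: go to q_1, push ε → (q_1, aaaab, #)
  ε-move, top #: go to q_2, push # → (q_2, aaaab, #)
  read a, top #: go to q_0, push A# → (q_0, aaab, A#)
  ε-move, top A: go to q_1, push ε → (q_1, aaab, #)
  ε-move, top #: go to q_2, push # → (q_2, aaab, #)
  read a, top #: go to q_0, push A# → (q_0, aab, A#)
  ε-move, top A: go to q_1, push ε → (q_1, aab, #)
  ε-move, top #: go to q_2, push # → (q_2, aab, #)
  read a, top #: go to q_0, push A# → (q_0, ab, A#)
  ε-move, top A: go to q_1, push ε → (q_1, ab, #)
  ε-move, top #: go to q_2, push # → (q_2, ab, #)
  read a, top #: go to q_0, push A# → (q_0, b, A#)
  ε-move, top A: go to q_1, push ε → (q_1, b, #)
  ε-move, top #: go to q_2, push # → (q_2, b, #)
  read b, top #: go to q_0, push ε → (q_0, ε, ε)
All input consumed and the stack is empty.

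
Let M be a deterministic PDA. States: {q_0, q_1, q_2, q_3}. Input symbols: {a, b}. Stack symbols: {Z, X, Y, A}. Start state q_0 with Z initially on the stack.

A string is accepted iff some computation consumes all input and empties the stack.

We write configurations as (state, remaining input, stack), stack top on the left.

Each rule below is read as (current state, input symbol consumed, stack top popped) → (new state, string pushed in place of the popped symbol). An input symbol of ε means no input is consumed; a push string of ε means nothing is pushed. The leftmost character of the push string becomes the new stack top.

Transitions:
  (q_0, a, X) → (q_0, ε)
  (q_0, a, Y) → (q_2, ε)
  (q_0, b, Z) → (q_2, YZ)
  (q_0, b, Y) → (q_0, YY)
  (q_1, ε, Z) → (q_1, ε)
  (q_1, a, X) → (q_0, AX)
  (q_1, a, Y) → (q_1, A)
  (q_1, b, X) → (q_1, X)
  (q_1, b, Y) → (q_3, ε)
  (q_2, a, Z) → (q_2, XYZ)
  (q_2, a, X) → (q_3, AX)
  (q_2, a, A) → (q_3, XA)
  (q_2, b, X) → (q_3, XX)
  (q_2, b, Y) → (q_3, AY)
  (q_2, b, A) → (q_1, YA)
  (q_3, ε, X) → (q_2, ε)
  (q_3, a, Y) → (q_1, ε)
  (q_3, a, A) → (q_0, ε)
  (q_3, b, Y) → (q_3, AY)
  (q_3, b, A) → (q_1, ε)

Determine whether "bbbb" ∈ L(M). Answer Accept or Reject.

(q_0, bbbb, Z)
  read b, top Z: go to q_2, push YZ → (q_2, bbb, YZ)
  read b, top Y: go to q_3, push AY → (q_3, bb, AYZ)
  read b, top A: go to q_1, push ε → (q_1, b, YZ)
  read b, top Y: go to q_3, push ε → (q_3, ε, Z)
All input consumed; stack is Z, not empty, and no further ε-move applies.

Reject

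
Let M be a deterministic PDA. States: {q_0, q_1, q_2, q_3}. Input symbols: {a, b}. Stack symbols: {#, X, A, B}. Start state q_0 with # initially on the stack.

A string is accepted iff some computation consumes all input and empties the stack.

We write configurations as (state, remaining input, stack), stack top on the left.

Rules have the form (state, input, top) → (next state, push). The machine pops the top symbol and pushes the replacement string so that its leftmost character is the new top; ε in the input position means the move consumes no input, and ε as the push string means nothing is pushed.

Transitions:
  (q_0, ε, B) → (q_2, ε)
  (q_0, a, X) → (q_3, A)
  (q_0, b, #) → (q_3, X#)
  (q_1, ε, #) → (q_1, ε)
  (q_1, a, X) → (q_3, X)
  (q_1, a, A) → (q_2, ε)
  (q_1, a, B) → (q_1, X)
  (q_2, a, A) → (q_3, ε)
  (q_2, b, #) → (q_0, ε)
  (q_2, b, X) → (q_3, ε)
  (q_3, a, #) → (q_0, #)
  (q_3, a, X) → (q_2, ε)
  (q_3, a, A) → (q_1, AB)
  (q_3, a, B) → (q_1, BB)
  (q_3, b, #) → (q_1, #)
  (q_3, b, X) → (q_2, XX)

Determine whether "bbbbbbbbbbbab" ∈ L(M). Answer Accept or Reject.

(q_0, bbbbbbbbbbbab, #) ⊢ (q_3, bbbbbbbbbbab, X#) ⊢ (q_2, bbbbbbbbbab, XX#) ⊢ (q_3, bbbbbbbbab, X#) ⊢ (q_2, bbbbbbbab, XX#) ⊢ (q_3, bbbbbbab, X#) ⊢ (q_2, bbbbbab, XX#) ⊢ (q_3, bbbbab, X#) ⊢ (q_2, bbbab, XX#) ⊢ (q_3, bbab, X#) ⊢ (q_2, bab, XX#) ⊢ (q_3, ab, X#) ⊢ (q_2, b, #) ⊢ (q_0, ε, ε)
All input consumed and the stack is empty.

Accept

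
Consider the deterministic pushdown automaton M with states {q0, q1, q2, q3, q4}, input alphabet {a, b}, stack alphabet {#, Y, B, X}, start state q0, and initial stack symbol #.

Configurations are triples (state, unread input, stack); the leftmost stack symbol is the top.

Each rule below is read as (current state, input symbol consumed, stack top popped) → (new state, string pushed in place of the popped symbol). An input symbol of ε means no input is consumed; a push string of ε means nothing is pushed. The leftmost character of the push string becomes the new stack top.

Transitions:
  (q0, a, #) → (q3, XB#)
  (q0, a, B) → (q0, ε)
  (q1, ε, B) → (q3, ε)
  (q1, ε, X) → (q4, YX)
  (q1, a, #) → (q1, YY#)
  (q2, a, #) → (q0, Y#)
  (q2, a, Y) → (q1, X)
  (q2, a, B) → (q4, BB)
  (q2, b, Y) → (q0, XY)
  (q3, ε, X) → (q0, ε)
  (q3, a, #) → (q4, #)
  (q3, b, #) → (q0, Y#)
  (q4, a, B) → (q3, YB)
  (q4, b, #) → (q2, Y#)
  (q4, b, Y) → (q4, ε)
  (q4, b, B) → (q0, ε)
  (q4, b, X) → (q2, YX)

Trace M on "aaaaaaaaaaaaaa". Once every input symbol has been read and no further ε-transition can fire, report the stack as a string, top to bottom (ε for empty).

(q0, aaaaaaaaaaaaaa, #)
  read a, top #: go to q3, push XB# → (q3, aaaaaaaaaaaaa, XB#)
  ε-move, top X: go to q0, push ε → (q0, aaaaaaaaaaaaa, B#)
  read a, top B: go to q0, push ε → (q0, aaaaaaaaaaaa, #)
  read a, top #: go to q3, push XB# → (q3, aaaaaaaaaaa, XB#)
  ε-move, top X: go to q0, push ε → (q0, aaaaaaaaaaa, B#)
  read a, top B: go to q0, push ε → (q0, aaaaaaaaaa, #)
  read a, top #: go to q3, push XB# → (q3, aaaaaaaaa, XB#)
  ε-move, top X: go to q0, push ε → (q0, aaaaaaaaa, B#)
  read a, top B: go to q0, push ε → (q0, aaaaaaaa, #)
  read a, top #: go to q3, push XB# → (q3, aaaaaaa, XB#)
  ε-move, top X: go to q0, push ε → (q0, aaaaaaa, B#)
  read a, top B: go to q0, push ε → (q0, aaaaaa, #)
  read a, top #: go to q3, push XB# → (q3, aaaaa, XB#)
  ε-move, top X: go to q0, push ε → (q0, aaaaa, B#)
  read a, top B: go to q0, push ε → (q0, aaaa, #)
  read a, top #: go to q3, push XB# → (q3, aaa, XB#)
  ε-move, top X: go to q0, push ε → (q0, aaa, B#)
  read a, top B: go to q0, push ε → (q0, aa, #)
  read a, top #: go to q3, push XB# → (q3, a, XB#)
  ε-move, top X: go to q0, push ε → (q0, a, B#)
  read a, top B: go to q0, push ε → (q0, ε, #)
All input consumed in state q0 with stack #.

#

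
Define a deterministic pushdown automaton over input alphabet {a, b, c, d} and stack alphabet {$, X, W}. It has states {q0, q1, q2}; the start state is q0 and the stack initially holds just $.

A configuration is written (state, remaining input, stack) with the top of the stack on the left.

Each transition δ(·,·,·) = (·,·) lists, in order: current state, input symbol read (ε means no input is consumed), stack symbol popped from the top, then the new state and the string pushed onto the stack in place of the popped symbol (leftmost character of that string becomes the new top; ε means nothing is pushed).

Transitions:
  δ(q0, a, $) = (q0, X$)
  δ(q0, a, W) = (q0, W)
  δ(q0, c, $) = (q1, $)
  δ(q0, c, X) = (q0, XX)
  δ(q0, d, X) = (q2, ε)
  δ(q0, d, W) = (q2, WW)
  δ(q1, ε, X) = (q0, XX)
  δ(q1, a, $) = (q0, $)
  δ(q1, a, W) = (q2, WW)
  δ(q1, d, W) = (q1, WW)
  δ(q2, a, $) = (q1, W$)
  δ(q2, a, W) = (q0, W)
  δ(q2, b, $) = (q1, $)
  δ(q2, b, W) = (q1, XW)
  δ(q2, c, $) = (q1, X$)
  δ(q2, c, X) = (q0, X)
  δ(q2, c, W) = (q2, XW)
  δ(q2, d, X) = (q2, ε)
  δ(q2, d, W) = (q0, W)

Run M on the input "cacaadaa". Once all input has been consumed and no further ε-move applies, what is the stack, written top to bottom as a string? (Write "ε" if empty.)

(q0, cacaadaa, $)
  read c, top $: go to q1, push $ → (q1, acaadaa, $)
  read a, top $: go to q0, push $ → (q0, caadaa, $)
  read c, top $: go to q1, push $ → (q1, aadaa, $)
  read a, top $: go to q0, push $ → (q0, adaa, $)
  read a, top $: go to q0, push X$ → (q0, daa, X$)
  read d, top X: go to q2, push ε → (q2, aa, $)
  read a, top $: go to q1, push W$ → (q1, a, W$)
  read a, top W: go to q2, push WW → (q2, ε, WW$)
All input consumed in state q2 with stack WW$.

WW$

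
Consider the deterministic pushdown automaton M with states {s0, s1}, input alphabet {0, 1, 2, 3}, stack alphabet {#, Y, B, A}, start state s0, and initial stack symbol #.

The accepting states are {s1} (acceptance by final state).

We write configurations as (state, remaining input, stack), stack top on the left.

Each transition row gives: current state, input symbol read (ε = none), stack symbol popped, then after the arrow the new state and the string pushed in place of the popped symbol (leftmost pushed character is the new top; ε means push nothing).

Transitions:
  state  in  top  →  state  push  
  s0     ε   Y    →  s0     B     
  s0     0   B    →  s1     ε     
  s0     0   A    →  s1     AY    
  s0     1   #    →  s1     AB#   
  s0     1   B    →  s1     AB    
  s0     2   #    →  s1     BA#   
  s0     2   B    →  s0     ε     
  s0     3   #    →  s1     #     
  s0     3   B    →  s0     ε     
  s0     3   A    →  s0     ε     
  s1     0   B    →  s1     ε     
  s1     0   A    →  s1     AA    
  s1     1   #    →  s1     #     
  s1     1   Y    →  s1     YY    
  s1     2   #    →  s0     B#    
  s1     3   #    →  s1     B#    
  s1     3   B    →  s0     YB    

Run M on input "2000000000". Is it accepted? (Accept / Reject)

Accept

(s0, 2000000000, #)
  read 2, top #: go to s1, push BA# → (s1, 000000000, BA#)
  read 0, top B: go to s1, push ε → (s1, 00000000, A#)
  read 0, top A: go to s1, push AA → (s1, 0000000, AA#)
  read 0, top A: go to s1, push AA → (s1, 000000, AAA#)
  read 0, top A: go to s1, push AA → (s1, 00000, AAAA#)
  read 0, top A: go to s1, push AA → (s1, 0000, AAAAA#)
  read 0, top A: go to s1, push AA → (s1, 000, AAAAAA#)
  read 0, top A: go to s1, push AA → (s1, 00, AAAAAAA#)
  read 0, top A: go to s1, push AA → (s1, 0, AAAAAAAA#)
  read 0, top A: go to s1, push AA → (s1, ε, AAAAAAAAA#)
All input consumed; state s1 ∈ F.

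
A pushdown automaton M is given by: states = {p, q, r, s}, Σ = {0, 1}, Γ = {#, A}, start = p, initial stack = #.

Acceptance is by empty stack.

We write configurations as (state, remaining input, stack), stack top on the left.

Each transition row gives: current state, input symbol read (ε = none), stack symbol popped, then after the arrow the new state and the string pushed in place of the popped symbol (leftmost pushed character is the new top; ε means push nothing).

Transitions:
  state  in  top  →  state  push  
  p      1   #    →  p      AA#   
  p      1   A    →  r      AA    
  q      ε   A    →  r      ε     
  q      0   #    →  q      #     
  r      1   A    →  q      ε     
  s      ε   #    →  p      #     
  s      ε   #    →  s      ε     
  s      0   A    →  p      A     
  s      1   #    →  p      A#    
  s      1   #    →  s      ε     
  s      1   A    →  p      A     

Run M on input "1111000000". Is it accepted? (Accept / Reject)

No computation consumes all input and empties the stack.

Reject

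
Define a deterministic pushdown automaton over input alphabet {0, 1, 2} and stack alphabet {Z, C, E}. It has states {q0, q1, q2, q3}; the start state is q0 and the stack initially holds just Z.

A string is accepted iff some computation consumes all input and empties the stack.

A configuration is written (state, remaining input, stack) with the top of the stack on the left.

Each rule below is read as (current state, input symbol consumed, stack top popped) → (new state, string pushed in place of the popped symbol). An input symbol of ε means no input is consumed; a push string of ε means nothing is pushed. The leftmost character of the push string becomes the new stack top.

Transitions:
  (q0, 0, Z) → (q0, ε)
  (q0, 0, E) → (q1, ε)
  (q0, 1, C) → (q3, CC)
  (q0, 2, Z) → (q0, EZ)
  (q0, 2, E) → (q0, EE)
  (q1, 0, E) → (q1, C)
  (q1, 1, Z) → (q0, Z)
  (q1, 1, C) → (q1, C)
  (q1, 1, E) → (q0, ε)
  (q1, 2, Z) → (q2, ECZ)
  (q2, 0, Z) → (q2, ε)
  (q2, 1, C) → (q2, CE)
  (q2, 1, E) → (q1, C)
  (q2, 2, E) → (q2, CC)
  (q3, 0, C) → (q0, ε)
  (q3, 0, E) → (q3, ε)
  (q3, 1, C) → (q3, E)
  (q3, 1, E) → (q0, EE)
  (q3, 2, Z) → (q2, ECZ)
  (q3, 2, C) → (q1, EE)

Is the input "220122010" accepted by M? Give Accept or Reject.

(q0, 220122010, Z)
  read 2, top Z: go to q0, push EZ → (q0, 20122010, EZ)
  read 2, top E: go to q0, push EE → (q0, 0122010, EEZ)
  read 0, top E: go to q1, push ε → (q1, 122010, EZ)
  read 1, top E: go to q0, push ε → (q0, 22010, Z)
  read 2, top Z: go to q0, push EZ → (q0, 2010, EZ)
  read 2, top E: go to q0, push EE → (q0, 010, EEZ)
  read 0, top E: go to q1, push ε → (q1, 10, EZ)
  read 1, top E: go to q0, push ε → (q0, 0, Z)
  read 0, top Z: go to q0, push ε → (q0, ε, ε)
All input consumed and the stack is empty.

Accept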